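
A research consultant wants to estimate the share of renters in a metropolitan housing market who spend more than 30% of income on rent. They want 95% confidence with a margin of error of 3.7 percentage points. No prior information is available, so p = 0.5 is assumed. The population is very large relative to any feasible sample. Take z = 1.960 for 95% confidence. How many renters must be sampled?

702

With p = 0.5, p(1−p) = 0.25.
n = z²·p(1−p)/E² = 1.960² × 0.2500 / 0.037² = 3.8416 × 0.2500 / 0.001369 ≈ 701.53.
Rounding up gives n = 702.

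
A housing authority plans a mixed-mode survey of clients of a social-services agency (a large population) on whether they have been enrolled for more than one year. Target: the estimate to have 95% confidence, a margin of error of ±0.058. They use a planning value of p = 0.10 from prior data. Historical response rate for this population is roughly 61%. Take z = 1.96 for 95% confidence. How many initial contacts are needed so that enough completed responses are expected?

169

Completed interviews needed: n₀ = 1.96² × 0.0900 / 0.058² ≈ 102.78 → 103.
At a 61% response rate, contacts needed = 103 / 0.61 ≈ 168.85 → 169.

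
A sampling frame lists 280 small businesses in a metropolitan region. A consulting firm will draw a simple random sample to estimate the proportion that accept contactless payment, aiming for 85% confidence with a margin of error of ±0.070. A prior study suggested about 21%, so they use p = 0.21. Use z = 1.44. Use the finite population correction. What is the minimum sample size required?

57

Unadjusted: n₀ = 1.44² × 0.21 × 0.79 / 0.070² ≈ 70.21, so n₀ = 71.
Finite population correction with N = 280: n = n₀ / (1 + (n₀−1)/N) = 71 / (1 + 70/280) = 71 / 1.2500 ≈ 56.80.
Rounding up, n = 57.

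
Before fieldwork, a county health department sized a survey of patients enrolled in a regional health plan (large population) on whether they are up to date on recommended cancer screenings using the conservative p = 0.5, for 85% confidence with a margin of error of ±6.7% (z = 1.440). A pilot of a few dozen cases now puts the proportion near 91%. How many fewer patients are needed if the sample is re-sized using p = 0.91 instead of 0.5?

78

Conservative (p = 0.5): n = 1.440² × 0.25 / 0.067² ≈ 115.48 → 116.
Using p = 0.91: p(1−p) = 0.0819, so n = 1.440² × 0.0819 / 0.067² ≈ 37.83 → 38.
Reduction: 116 − 38 = 78.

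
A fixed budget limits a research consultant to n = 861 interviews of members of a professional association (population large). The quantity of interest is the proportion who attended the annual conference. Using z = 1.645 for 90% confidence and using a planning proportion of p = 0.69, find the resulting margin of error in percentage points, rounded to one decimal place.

2.6

SE(p̂) = √[p(1−p)/n] = √[0.2139/861] = 0.01576.
E = z × SE = 1.645 × 0.01576 = 0.02593, or 2.6 percentage points.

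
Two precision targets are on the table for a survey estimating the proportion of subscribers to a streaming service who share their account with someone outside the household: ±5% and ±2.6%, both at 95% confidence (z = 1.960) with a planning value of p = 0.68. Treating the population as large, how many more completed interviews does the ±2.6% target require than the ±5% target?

At ±5%: n = 1.960² × 0.2176 / 0.050² ≈ 334.37 → 335.
At ±2.6%: n = 1.960² × 0.2176 / 0.026² ≈ 1236.59 → 1237.
Additional respondents: 1237 − 335 = 902.

902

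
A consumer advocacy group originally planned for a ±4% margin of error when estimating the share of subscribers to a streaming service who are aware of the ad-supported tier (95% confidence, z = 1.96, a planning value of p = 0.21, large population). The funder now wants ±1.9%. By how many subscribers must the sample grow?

At ±4%: n = 1.96² × 0.1659 / 0.040² ≈ 398.33 → 399.
At ±1.9%: n = 1.96² × 0.1659 / 0.019² ≈ 1765.43 → 1766.
Additional respondents: 1766 − 399 = 1367.

1367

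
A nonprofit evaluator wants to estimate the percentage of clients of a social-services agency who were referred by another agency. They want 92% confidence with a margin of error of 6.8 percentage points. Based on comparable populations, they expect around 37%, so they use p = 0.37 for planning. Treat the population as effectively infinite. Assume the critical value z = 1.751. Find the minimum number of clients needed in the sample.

155

With p = 0.37, p(1−p) = 0.2331.
n = z²·p(1−p)/E² = 1.751² × 0.2331 / 0.068² = 3.0660 × 0.2331 / 0.004624 ≈ 154.56.
Rounding up gives n = 155.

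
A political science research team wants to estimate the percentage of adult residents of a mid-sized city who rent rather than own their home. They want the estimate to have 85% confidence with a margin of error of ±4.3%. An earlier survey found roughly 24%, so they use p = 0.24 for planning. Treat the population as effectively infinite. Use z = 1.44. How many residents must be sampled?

205

With p = 0.24, p(1−p) = 0.1824.
n = z²·p(1−p)/E² = 1.44² × 0.1824 / 0.043² = 2.0736 × 0.1824 / 0.001849 ≈ 204.56.
Rounding up gives n = 205.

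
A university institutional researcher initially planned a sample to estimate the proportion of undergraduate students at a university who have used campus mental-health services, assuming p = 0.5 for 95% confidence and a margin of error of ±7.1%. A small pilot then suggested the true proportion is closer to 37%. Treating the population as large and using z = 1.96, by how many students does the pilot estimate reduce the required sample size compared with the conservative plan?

13

Conservative (p = 0.5): n = 1.96² × 0.25 / 0.071² ≈ 190.52 → 191.
Using p = 0.37: p(1−p) = 0.2331, so n = 1.96² × 0.2331 / 0.071² ≈ 177.64 → 178.
Reduction: 191 − 178 = 13.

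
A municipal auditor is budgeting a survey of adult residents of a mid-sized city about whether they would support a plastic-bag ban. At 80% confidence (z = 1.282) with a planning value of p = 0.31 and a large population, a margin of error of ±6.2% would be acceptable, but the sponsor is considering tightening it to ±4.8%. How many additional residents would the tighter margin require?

At ±6.2%: n = 1.282² × 0.2139 / 0.062² ≈ 91.45 → 92.
At ±4.8%: n = 1.282² × 0.2139 / 0.048² ≈ 152.58 → 153.
Additional respondents: 153 − 92 = 61.

61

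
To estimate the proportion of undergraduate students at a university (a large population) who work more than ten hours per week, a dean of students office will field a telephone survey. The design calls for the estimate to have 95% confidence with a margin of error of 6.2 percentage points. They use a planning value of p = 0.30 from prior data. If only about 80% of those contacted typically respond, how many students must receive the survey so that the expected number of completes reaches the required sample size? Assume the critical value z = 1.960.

263

Completed interviews needed: n₀ = 1.960² × 0.2100 / 0.062² ≈ 209.87 → 210.
At an 80% response rate, contacts needed = 210 / 0.80 ≈ 262.50 → 263.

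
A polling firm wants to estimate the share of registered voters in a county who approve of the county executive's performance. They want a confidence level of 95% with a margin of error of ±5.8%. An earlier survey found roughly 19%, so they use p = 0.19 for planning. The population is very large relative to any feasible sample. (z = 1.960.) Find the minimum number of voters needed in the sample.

With p = 0.19, p(1−p) = 0.1539.
n = z²·p(1−p)/E² = 1.960² × 0.1539 / 0.058² = 3.8416 × 0.1539 / 0.003364 ≈ 175.75.
Rounding up gives n = 176.

176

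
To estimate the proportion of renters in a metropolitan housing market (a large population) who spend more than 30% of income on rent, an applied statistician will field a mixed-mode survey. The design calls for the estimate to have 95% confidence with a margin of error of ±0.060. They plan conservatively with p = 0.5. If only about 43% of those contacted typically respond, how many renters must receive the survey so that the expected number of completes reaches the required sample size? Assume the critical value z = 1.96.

621

Completed interviews needed: n₀ = 1.96² × 0.2500 / 0.060² ≈ 266.78 → 267.
At a 43% response rate, contacts needed = 267 / 0.43 ≈ 620.93 → 621.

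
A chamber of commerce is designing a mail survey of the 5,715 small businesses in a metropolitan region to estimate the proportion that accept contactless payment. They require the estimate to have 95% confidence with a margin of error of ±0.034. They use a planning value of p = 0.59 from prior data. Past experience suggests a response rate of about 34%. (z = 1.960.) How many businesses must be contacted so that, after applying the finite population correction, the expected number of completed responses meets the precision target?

2074

Completed interviews needed (unadjusted): n₀ = 1.960² × 0.2419 / 0.034² ≈ 803.88 → 804.
FPC for N = 5,715: n = 804 / (1 + 803/5715) = 804 / 1.1405 ≈ 704.95 → 705.
At a 34% response rate, contacts needed = 705 / 0.34 ≈ 2073.53 → 2074.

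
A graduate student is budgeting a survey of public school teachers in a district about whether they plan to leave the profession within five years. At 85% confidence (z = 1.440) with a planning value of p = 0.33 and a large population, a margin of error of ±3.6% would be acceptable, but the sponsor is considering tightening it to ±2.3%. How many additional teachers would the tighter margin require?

At ±3.6%: n = 1.440² × 0.2211 / 0.036² ≈ 353.76 → 354.
At ±2.3%: n = 1.440² × 0.2211 / 0.023² ≈ 866.68 → 867.
Additional respondents: 867 − 354 = 513.

513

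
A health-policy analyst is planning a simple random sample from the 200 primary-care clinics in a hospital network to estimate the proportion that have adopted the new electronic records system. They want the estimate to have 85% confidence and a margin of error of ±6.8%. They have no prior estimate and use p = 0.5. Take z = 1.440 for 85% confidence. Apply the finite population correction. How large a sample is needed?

73

Unadjusted: n₀ = 1.440² × 0.50 × 0.50 / 0.068² ≈ 112.11, so n₀ = 113.
Finite population correction with N = 200: n = n₀ / (1 + (n₀−1)/N) = 113 / (1 + 112/200) = 113 / 1.5600 ≈ 72.44.
Rounding up, n = 73.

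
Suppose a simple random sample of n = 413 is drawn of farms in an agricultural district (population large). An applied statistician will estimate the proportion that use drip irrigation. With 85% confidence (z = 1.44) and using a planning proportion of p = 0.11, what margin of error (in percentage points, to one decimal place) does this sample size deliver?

2.2

SE(p̂) = √[p(1−p)/n] = √[0.0979/413] = 0.01540.
E = z × SE = 1.44 × 0.01540 = 0.02217, or 2.2 percentage points.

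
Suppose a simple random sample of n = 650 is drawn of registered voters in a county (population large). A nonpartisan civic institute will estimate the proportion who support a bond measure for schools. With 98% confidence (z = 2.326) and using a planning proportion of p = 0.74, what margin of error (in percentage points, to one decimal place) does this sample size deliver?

4.0

SE(p̂) = √[p(1−p)/n] = √[0.1924/650] = 0.01720.
E = z × SE = 2.326 × 0.01720 = 0.04002, or 4.0 percentage points.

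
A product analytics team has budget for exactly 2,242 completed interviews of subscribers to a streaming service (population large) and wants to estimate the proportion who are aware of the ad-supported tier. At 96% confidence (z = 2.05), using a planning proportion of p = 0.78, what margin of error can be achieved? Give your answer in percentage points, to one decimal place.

1.8

SE(p̂) = √[p(1−p)/n] = √[0.1716/2242] = 0.00875.
E = z × SE = 2.05 × 0.00875 = 0.01793, or 1.8 percentage points.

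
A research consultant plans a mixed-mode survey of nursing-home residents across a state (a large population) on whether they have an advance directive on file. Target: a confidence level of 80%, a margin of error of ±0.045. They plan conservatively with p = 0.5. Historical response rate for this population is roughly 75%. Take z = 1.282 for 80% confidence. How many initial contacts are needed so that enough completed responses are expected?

271

Completed interviews needed: n₀ = 1.282² × 0.2500 / 0.045² ≈ 202.90 → 203.
At a 75% response rate, contacts needed = 203 / 0.75 ≈ 270.67 → 271.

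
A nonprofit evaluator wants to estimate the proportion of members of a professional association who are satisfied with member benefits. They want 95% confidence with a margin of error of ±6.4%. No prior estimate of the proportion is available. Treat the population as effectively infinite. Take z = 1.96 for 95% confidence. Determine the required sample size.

235

With no prior estimate, use p = 0.5, giving p(1−p) = 0.25.
n = z²·p(1−p)/E² = 1.96² × 0.2500 / 0.064² = 3.8416 × 0.2500 / 0.004096 ≈ 234.47.
Rounding up gives n = 235.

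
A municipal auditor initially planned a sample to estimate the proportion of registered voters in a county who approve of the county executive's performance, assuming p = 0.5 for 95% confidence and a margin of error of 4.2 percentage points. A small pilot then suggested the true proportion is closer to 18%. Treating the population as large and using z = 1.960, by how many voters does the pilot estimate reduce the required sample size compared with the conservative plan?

Conservative (p = 0.5): n = 1.960² × 0.25 / 0.042² ≈ 544.44 → 545.
Using p = 0.18: p(1−p) = 0.1476, so n = 1.960² × 0.1476 / 0.042² ≈ 321.44 → 322.
Reduction: 545 − 322 = 223.

223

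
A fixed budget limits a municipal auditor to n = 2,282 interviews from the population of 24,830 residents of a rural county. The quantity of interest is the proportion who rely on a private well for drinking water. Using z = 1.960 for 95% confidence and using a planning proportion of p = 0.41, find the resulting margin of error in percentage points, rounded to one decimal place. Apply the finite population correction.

Finite-population factor: (N−n)/(N−1) = (24830−2282)/(24830−1) = 0.9081.
SE(p̂) = √[p(1−p)/n · (N−n)/(N−1)] = √[0.2419/2282 × 0.9081] = 0.00981.
E = z × SE = 1.960 × 0.00981 = 0.01923 ≈ 1.9 percentage points.

1.9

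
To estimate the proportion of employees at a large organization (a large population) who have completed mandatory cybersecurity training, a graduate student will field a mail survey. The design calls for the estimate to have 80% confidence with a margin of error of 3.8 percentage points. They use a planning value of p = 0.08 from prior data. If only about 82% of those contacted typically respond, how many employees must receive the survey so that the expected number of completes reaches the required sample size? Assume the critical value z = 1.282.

103

Completed interviews needed: n₀ = 1.282² × 0.0736 / 0.038² ≈ 83.77 → 84.
At an 82% response rate, contacts needed = 84 / 0.82 ≈ 102.44 → 103.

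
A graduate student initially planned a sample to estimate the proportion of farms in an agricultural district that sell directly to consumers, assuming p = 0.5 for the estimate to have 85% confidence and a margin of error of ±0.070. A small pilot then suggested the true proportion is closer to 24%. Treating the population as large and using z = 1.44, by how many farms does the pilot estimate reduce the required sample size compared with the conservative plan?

Conservative (p = 0.5): n = 1.44² × 0.25 / 0.070² ≈ 105.80 → 106.
Using p = 0.24: p(1−p) = 0.1824, so n = 1.44² × 0.1824 / 0.070² ≈ 77.19 → 78.
Reduction: 106 − 78 = 28.

28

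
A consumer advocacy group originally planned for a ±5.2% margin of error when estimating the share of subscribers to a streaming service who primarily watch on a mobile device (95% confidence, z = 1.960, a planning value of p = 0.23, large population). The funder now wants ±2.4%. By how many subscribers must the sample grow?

At ±5.2%: n = 1.960² × 0.1771 / 0.052² ≈ 251.61 → 252.
At ±2.4%: n = 1.960² × 0.1771 / 0.024² ≈ 1181.16 → 1182.
Additional respondents: 1182 − 252 = 930.

930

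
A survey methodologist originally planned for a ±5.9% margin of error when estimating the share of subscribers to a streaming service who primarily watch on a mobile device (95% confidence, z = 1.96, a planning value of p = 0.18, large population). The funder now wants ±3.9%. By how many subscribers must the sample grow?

210

At ±5.9%: n = 1.96² × 0.1476 / 0.059² ≈ 162.89 → 163.
At ±3.9%: n = 1.96² × 0.1476 / 0.039² ≈ 372.79 → 373.
Additional respondents: 373 − 163 = 210.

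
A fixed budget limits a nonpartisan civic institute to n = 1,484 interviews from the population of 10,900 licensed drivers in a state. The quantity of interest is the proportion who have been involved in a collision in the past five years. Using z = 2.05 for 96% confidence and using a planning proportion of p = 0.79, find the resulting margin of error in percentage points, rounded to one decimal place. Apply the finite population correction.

2.0

Finite-population factor: (N−n)/(N−1) = (10900−1484)/(10900−1) = 0.8639.
SE(p̂) = √[p(1−p)/n · (N−n)/(N−1)] = √[0.1659/1484 × 0.8639] = 0.00983.
E = z × SE = 2.05 × 0.00983 = 0.02015 ≈ 2.0 percentage points.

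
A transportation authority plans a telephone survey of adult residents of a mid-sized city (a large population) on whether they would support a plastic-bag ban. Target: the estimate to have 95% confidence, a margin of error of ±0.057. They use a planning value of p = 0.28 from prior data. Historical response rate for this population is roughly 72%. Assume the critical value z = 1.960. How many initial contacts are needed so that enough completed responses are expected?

Completed interviews needed: n₀ = 1.960² × 0.2016 / 0.057² ≈ 238.37 → 239.
At a 72% response rate, contacts needed = 239 / 0.72 ≈ 331.94 → 332.

332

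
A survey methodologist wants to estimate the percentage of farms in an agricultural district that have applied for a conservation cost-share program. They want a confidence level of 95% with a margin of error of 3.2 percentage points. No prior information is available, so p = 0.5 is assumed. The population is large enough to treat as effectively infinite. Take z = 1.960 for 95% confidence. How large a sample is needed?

938

With p = 0.5, p(1−p) = 0.25.
n = z²·p(1−p)/E² = 1.960² × 0.2500 / 0.032² = 3.8416 × 0.2500 / 0.001024 ≈ 937.89.
Rounding up gives n = 938.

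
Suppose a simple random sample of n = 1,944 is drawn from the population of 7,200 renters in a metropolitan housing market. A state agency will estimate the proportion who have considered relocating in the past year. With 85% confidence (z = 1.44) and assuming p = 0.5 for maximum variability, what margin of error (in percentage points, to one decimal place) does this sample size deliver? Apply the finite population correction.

Finite-population factor: (N−n)/(N−1) = (7200−1944)/(7200−1) = 0.7301.
SE(p̂) = √[p(1−p)/n · (N−n)/(N−1)] = √[0.2500/1944 × 0.7301] = 0.00969.
E = z × SE = 1.44 × 0.00969 = 0.01395 ≈ 1.4 percentage points.

1.4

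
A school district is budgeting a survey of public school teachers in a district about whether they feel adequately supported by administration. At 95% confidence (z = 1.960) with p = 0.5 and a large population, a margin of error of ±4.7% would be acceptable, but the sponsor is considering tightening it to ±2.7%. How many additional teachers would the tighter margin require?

At ±4.7%: n = 1.960² × 0.2500 / 0.047² ≈ 434.77 → 435.
At ±2.7%: n = 1.960² × 0.2500 / 0.027² ≈ 1317.42 → 1318.
Additional respondents: 1318 − 435 = 883.

883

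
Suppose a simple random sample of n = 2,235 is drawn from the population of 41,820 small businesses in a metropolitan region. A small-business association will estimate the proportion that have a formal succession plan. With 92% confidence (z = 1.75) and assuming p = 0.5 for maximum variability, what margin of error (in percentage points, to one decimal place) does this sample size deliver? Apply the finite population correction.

1.8

Finite-population factor: (N−n)/(N−1) = (41820−2235)/(41820−1) = 0.9466.
SE(p̂) = √[p(1−p)/n · (N−n)/(N−1)] = √[0.2500/2235 × 0.9466] = 0.01029.
E = z × SE = 1.75 × 0.01029 = 0.01801 ≈ 1.8 percentage points.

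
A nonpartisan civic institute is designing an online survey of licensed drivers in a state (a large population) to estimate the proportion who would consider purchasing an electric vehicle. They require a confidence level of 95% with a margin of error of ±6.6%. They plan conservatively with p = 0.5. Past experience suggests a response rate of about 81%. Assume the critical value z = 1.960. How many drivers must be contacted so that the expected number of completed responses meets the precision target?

273

Completed interviews needed: n₀ = 1.960² × 0.2500 / 0.066² ≈ 220.48 → 221.
At an 81% response rate, contacts needed = 221 / 0.81 ≈ 272.84 → 273.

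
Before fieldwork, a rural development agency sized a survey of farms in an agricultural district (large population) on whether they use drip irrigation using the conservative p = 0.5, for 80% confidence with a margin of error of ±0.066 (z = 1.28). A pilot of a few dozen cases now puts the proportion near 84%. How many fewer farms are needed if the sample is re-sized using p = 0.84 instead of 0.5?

Conservative (p = 0.5): n = 1.28² × 0.25 / 0.066² ≈ 94.03 → 95.
Using p = 0.84: p(1−p) = 0.1344, so n = 1.28² × 0.1344 / 0.066² ≈ 50.55 → 51.
Reduction: 95 − 51 = 44.

44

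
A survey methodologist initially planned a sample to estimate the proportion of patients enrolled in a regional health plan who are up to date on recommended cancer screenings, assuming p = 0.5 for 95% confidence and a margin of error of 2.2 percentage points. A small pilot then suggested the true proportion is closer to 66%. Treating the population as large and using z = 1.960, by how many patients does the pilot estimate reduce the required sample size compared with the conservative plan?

Conservative (p = 0.5): n = 1.960² × 0.25 / 0.022² ≈ 1984.30 → 1985.
Using p = 0.66: p(1−p) = 0.2244, so n = 1.960² × 0.2244 / 0.022² ≈ 1781.11 → 1782.
Reduction: 1985 − 1782 = 203.

203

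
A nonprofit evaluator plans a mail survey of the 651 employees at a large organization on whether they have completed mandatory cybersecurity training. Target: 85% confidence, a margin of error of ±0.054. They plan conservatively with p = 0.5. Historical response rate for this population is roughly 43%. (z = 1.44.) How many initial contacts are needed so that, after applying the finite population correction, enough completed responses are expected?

Completed interviews needed (unadjusted): n₀ = 1.44² × 0.2500 / 0.054² ≈ 177.78 → 178.
FPC for N = 651: n = 178 / (1 + 177/651) = 178 / 1.2719 ≈ 139.95 → 140.
At a 43% response rate, contacts needed = 140 / 0.43 ≈ 325.58 → 326.

326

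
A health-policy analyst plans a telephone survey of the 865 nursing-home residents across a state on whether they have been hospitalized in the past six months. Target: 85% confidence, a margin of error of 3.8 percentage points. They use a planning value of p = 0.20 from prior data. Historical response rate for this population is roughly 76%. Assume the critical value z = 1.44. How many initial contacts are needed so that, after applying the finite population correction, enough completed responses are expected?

240

Completed interviews needed (unadjusted): n₀ = 1.44² × 0.1600 / 0.038² ≈ 229.76 → 230.
FPC for N = 865: n = 230 / (1 + 229/865) = 230 / 1.2647 ≈ 181.86 → 182.
At a 76% response rate, contacts needed = 182 / 0.76 ≈ 239.47 → 240.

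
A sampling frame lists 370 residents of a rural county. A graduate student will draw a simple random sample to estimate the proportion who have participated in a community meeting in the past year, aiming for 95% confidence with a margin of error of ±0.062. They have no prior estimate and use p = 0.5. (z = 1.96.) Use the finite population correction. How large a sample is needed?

Unadjusted: n₀ = 1.96² × 0.50 × 0.50 / 0.062² ≈ 249.84, so n₀ = 250.
Finite population correction with N = 370: n = n₀ / (1 + (n₀−1)/N) = 250 / (1 + 249/370) = 250 / 1.6730 ≈ 149.43.
Rounding up, n = 150.

150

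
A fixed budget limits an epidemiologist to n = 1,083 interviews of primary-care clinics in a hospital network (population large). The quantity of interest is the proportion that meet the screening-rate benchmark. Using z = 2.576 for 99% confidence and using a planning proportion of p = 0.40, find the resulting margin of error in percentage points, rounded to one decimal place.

SE(p̂) = √[p(1−p)/n] = √[0.2400/1083] = 0.01489.
E = z × SE = 2.576 × 0.01489 = 0.03835, or 3.8 percentage points.

3.8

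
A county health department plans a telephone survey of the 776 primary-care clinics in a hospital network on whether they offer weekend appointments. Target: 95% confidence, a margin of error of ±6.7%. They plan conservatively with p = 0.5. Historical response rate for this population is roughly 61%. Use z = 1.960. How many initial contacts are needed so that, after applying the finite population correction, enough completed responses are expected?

276

Completed interviews needed (unadjusted): n₀ = 1.960² × 0.2500 / 0.067² ≈ 213.95 → 214.
FPC for N = 776: n = 214 / (1 + 213/776) = 214 / 1.2745 ≈ 167.91 → 168.
At a 61% response rate, contacts needed = 168 / 0.61 ≈ 275.41 → 276.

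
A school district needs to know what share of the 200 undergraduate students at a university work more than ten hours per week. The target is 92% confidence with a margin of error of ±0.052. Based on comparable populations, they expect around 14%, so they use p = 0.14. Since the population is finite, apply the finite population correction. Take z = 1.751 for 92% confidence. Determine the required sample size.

Unadjusted: n₀ = 1.751² × 0.14 × 0.86 / 0.052² ≈ 136.52, so n₀ = 137.
Finite population correction with N = 200: n = n₀ / (1 + (n₀−1)/N) = 137 / (1 + 136/200) = 137 / 1.6800 ≈ 81.55.
Rounding up, n = 82.

82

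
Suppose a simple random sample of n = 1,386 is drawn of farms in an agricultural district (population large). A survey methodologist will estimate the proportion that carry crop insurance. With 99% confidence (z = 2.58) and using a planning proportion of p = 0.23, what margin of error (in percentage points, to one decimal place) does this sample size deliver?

2.9

SE(p̂) = √[p(1−p)/n] = √[0.1771/1386] = 0.01130.
E = z × SE = 2.58 × 0.01130 = 0.02916, or 2.9 percentage points.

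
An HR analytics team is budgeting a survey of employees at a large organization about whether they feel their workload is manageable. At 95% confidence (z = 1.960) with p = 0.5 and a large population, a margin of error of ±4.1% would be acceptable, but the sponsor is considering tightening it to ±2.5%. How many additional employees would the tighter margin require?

965

At ±4.1%: n = 1.960² × 0.2500 / 0.041² ≈ 571.33 → 572.
At ±2.5%: n = 1.960² × 0.2500 / 0.025² ≈ 1536.64 → 1537.
Additional respondents: 1537 − 572 = 965.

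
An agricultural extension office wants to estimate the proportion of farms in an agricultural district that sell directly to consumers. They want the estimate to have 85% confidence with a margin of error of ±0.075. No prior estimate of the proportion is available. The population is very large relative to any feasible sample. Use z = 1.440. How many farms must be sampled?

93

With no prior estimate, use p = 0.5, giving p(1−p) = 0.25.
n = z²·p(1−p)/E² = 1.440² × 0.2500 / 0.075² = 2.0736 × 0.2500 / 0.005625 ≈ 92.16.
Rounding up gives n = 93.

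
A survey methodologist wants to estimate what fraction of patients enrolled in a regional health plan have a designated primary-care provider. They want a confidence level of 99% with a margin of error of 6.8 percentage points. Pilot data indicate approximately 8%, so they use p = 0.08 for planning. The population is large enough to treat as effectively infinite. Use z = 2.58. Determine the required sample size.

106

With p = 0.08, p(1−p) = 0.0736.
n = z²·p(1−p)/E² = 2.58² × 0.0736 / 0.068² = 6.6564 × 0.0736 / 0.004624 ≈ 105.95.
Rounding up gives n = 106.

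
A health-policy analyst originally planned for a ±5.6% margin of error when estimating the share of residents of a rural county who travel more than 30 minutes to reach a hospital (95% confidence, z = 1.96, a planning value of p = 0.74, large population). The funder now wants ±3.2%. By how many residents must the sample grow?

486

At ±5.6%: n = 1.96² × 0.1924 / 0.056² ≈ 235.69 → 236.
At ±3.2%: n = 1.96² × 0.1924 / 0.032² ≈ 721.80 → 722.
Additional respondents: 722 − 236 = 486.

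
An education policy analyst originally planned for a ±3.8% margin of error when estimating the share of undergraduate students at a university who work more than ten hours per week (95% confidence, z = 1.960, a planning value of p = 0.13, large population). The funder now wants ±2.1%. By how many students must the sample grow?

685

At ±3.8%: n = 1.960² × 0.1131 / 0.038² ≈ 300.89 → 301.
At ±2.1%: n = 1.960² × 0.1131 / 0.021² ≈ 985.23 → 986.
Additional respondents: 986 − 301 = 685.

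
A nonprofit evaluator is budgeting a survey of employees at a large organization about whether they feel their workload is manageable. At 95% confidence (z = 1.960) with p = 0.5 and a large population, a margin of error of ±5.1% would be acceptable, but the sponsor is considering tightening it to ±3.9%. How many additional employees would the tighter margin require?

262

At ±5.1%: n = 1.960² × 0.2500 / 0.051² ≈ 369.24 → 370.
At ±3.9%: n = 1.960² × 0.2500 / 0.039² ≈ 631.43 → 632.
Additional respondents: 632 − 370 = 262.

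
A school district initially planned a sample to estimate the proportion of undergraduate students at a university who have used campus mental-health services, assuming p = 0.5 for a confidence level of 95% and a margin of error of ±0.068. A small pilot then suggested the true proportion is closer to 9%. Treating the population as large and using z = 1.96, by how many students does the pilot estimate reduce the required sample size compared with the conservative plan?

139

Conservative (p = 0.5): n = 1.96² × 0.25 / 0.068² ≈ 207.70 → 208.
Using p = 0.09: p(1−p) = 0.0819, so n = 1.96² × 0.0819 / 0.068² ≈ 68.04 → 69.
Reduction: 208 − 69 = 139.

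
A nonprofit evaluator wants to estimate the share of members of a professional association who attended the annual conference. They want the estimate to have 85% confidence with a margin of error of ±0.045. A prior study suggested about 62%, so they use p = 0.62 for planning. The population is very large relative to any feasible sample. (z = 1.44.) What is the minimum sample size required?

With p = 0.62, p(1−p) = 0.2356.
n = z²·p(1−p)/E² = 1.44² × 0.2356 / 0.045² = 2.0736 × 0.2356 / 0.002025 ≈ 241.25.
Rounding up gives n = 242.

242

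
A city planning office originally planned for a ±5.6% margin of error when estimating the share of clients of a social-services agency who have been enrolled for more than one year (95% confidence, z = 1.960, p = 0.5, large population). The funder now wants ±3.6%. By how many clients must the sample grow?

435

At ±5.6%: n = 1.960² × 0.2500 / 0.056² ≈ 306.25 → 307.
At ±3.6%: n = 1.960² × 0.2500 / 0.036² ≈ 741.05 → 742.
Additional respondents: 742 − 307 = 435.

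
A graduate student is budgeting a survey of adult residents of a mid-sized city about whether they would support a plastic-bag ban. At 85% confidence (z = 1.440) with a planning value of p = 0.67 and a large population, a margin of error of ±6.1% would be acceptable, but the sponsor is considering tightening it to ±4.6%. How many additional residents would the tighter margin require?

93

At ±6.1%: n = 1.440² × 0.2211 / 0.061² ≈ 123.21 → 124.
At ±4.6%: n = 1.440² × 0.2211 / 0.046² ≈ 216.67 → 217.
Additional respondents: 217 − 124 = 93.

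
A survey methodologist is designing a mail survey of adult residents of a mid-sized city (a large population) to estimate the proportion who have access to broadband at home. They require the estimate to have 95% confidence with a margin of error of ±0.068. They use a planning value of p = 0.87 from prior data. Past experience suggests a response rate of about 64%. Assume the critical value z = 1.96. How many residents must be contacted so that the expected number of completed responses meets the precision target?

Completed interviews needed: n₀ = 1.96² × 0.1131 / 0.068² ≈ 93.96 → 94.
At a 64% response rate, contacts needed = 94 / 0.64 ≈ 146.88 → 147.

147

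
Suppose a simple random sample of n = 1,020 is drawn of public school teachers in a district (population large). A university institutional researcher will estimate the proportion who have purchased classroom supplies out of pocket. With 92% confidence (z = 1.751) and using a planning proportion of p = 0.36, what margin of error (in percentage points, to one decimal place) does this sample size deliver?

2.6

SE(p̂) = √[p(1−p)/n] = √[0.2304/1020] = 0.01503.
E = z × SE = 1.751 × 0.01503 = 0.02632, or 2.6 percentage points.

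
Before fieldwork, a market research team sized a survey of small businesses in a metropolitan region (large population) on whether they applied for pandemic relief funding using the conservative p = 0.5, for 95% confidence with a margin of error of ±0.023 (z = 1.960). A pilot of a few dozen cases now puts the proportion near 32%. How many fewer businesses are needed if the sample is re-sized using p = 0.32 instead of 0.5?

Conservative (p = 0.5): n = 1.960² × 0.25 / 0.023² ≈ 1815.50 → 1816.
Using p = 0.32: p(1−p) = 0.2176, so n = 1.960² × 0.2176 / 0.023² ≈ 1580.21 → 1581.
Reduction: 1816 − 1581 = 235.

235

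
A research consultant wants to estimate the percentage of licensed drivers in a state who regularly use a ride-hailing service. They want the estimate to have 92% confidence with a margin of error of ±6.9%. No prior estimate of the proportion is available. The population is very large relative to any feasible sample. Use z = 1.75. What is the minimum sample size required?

With no prior estimate, use p = 0.5, giving p(1−p) = 0.25.
n = z²·p(1−p)/E² = 1.75² × 0.2500 / 0.069² = 3.0625 × 0.2500 / 0.004761 ≈ 160.81.
Rounding up gives n = 161.

161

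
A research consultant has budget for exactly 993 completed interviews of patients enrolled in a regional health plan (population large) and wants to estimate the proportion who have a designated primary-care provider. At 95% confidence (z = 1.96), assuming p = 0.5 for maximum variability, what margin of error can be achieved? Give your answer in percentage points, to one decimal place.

SE(p̂) = √[p(1−p)/n] = √[0.2500/993] = 0.01587.
E = z × SE = 1.96 × 0.01587 = 0.03110, or 3.1 percentage points.

3.1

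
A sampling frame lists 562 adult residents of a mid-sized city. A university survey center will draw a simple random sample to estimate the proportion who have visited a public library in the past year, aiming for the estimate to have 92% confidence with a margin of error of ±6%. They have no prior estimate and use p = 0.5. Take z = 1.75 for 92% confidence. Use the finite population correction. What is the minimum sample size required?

155

Unadjusted: n₀ = 1.75² × 0.50 × 0.50 / 0.060² ≈ 212.67, so n₀ = 213.
Finite population correction with N = 562: n = n₀ / (1 + (n₀−1)/N) = 213 / (1 + 212/562) = 213 / 1.3772 ≈ 154.66.
Rounding up, n = 155.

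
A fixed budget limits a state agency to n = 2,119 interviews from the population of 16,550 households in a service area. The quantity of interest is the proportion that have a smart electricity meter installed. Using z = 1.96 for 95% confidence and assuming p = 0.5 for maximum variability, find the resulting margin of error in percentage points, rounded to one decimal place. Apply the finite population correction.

2.0

Finite-population factor: (N−n)/(N−1) = (16550−2119)/(16550−1) = 0.8720.
SE(p̂) = √[p(1−p)/n · (N−n)/(N−1)] = √[0.2500/2119 × 0.8720] = 0.01014.
E = z × SE = 1.96 × 0.01014 = 0.01988 ≈ 2.0 percentage points.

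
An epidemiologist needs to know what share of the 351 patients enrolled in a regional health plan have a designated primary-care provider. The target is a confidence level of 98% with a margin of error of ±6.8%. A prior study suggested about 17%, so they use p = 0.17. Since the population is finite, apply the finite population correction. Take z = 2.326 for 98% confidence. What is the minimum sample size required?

Unadjusted: n₀ = 2.326² × 0.17 × 0.83 / 0.068² ≈ 165.09, so n₀ = 166.
Finite population correction with N = 351: n = n₀ / (1 + (n₀−1)/N) = 166 / (1 + 165/351) = 166 / 1.4701 ≈ 112.92.
Rounding up, n = 113.

113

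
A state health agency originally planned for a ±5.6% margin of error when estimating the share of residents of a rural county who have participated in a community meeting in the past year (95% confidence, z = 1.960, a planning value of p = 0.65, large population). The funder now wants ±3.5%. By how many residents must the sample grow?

At ±5.6%: n = 1.960² × 0.2275 / 0.056² ≈ 278.69 → 279.
At ±3.5%: n = 1.960² × 0.2275 / 0.035² ≈ 713.44 → 714.
Additional respondents: 714 − 279 = 435.

435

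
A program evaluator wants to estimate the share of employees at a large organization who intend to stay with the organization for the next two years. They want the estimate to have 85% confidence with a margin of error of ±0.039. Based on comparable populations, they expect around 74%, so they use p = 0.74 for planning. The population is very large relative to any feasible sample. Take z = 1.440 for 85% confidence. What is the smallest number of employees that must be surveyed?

With p = 0.74, p(1−p) = 0.1924.
n = z²·p(1−p)/E² = 1.440² × 0.1924 / 0.039² = 2.0736 × 0.1924 / 0.001521 ≈ 262.30.
Rounding up gives n = 263.

263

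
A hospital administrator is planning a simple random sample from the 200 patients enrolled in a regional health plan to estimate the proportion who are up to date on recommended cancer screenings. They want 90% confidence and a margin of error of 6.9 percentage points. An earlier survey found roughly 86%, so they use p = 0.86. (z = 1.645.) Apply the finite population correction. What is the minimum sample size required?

52

Unadjusted: n₀ = 1.645² × 0.86 × 0.14 / 0.069² ≈ 68.43, so n₀ = 69.
Finite population correction with N = 200: n = n₀ / (1 + (n₀−1)/N) = 69 / (1 + 68/200) = 69 / 1.3400 ≈ 51.49.
Rounding up, n = 52.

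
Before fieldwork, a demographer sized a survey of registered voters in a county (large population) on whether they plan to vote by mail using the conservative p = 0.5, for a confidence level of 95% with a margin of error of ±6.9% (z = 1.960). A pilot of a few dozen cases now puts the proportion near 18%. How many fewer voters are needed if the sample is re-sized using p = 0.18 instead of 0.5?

82

Conservative (p = 0.5): n = 1.960² × 0.25 / 0.069² ≈ 201.72 → 202.
Using p = 0.18: p(1−p) = 0.1476, so n = 1.960² × 0.1476 / 0.069² ≈ 119.10 → 120.
Reduction: 202 − 120 = 82.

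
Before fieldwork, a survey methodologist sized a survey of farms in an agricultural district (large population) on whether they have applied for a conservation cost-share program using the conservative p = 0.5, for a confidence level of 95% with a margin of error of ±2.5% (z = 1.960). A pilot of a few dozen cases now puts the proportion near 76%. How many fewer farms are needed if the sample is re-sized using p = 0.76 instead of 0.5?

Conservative (p = 0.5): n = 1.960² × 0.25 / 0.025² ≈ 1536.64 → 1537.
Using p = 0.76: p(1−p) = 0.1824, so n = 1.960² × 0.1824 / 0.025² ≈ 1121.13 → 1122.
Reduction: 1537 − 1122 = 415.

415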